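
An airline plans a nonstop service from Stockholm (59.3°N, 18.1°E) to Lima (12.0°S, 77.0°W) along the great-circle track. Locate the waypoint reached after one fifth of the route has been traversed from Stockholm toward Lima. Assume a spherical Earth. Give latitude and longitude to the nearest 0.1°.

Convert each endpoint to a unit vector on the sphere (x = cos φ cos λ, y = cos φ sin λ, z = sin φ).
The central angle between the endpoints is δ = arccos(p₁·p₂) ≈ 1.796 rad (102.9°).
Interpolate at f = 1/5 with slerp weights a = sin((1−f)δ)/sin δ ≈ 1.017, b = sin(fδ)/sin δ ≈ 0.361.
p = a·p₁ + b·p₂ ≈ (0.573, -0.182, 0.799); φ = arcsin(p_z) ≈ 53.05°, λ = atan2(p_y, p_x) ≈ -17.67°.

≈ 53.1°N, 17.7°W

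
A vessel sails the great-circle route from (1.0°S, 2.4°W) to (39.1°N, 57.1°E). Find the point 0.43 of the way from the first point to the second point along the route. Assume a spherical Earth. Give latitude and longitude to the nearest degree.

≈ (19°N, 19°E)

The haversine formula gives a central angle δ ≈ 1.178 rad (67.5°) between the endpoints.
Interpolate at f = 0.43 with slerp weights a = sin((1−f)δ)/sin δ ≈ 0.673, b = sin(fδ)/sin δ ≈ 0.525.
p = a·p₁ + b·p₂ ≈ (0.894, 0.314, 0.319); φ = arcsin(p_z) ≈ 18.63°, λ = atan2(p_y, p_x) ≈ 19.35°.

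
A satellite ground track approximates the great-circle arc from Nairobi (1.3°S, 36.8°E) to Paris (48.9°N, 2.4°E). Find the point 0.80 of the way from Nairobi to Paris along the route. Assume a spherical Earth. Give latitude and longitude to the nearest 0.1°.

≈ 39.7°N, 12.4°E

The haversine formula gives a central angle δ ≈ 1.018 rad (58.3°) between the endpoints.
Interpolate at f = 0.80 with slerp weights a = sin((1−f)δ)/sin δ ≈ 0.238, b = sin(fδ)/sin δ ≈ 0.855.
p = a·p₁ + b·p₂ ≈ (0.751, 0.166, 0.639); φ = arcsin(p_z) ≈ 39.69°, λ = atan2(p_y, p_x) ≈ 12.44°.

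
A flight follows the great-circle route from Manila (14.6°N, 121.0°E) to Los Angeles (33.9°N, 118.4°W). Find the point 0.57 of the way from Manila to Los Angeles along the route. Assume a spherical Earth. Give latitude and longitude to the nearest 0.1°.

≈ (43.5°N, 176.5°W)

Convert each endpoint to a unit vector on the sphere (x = cos φ cos λ, y = cos φ sin λ, z = sin φ).
The central angle between the endpoints is δ = arccos(p₁·p₂) ≈ 1.842 rad (105.6°).
Interpolate at f = 0.57 with slerp weights a = sin((1−f)δ)/sin δ ≈ 0.739, b = sin(fδ)/sin δ ≈ 0.901.
p = a·p₁ + b·p₂ ≈ (-0.724, -0.044, 0.689); φ = arcsin(p_z) ≈ 43.51°, λ = atan2(p_y, p_x) ≈ -176.48°.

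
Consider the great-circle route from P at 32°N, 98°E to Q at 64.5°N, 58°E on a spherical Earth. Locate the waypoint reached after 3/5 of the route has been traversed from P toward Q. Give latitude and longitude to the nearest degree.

Write both endpoints as unit vectors p₁, p₂ with components (cos φ cos λ, cos φ sin λ, sin φ).
The central angle between the endpoints is δ = arccos(p₁·p₂) ≈ 0.711 rad (40.7°).
Interpolate at f = 3/5 with slerp weights a = sin((1−f)δ)/sin δ ≈ 0.430, b = sin(fδ)/sin δ ≈ 0.634.
p = a·p₁ + b·p₂ ≈ (0.094, 0.593, 0.800); φ = arcsin(p_z) ≈ 53.14°, λ = atan2(p_y, p_x) ≈ 80.99°.

≈ 53°N, 81°E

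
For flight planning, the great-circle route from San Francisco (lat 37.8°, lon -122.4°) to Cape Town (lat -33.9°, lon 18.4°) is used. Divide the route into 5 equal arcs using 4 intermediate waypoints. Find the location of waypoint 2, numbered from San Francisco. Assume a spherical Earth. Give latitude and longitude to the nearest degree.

≈ lat 15°, lon -60°

Convert each endpoint to a unit vector on the sphere (x = cos φ cos λ, y = cos φ sin λ, z = sin φ).
The central angle between the endpoints is δ = arccos(p₁·p₂) ≈ 2.587 rad (148.2°).
Interpolate at f = 2/5 with slerp weights a = sin((1−f)δ)/sin δ ≈ 1.898, b = sin(fδ)/sin δ ≈ 1.632.
p = a·p₁ + b·p₂ ≈ (0.482, -0.839, 0.253); φ = arcsin(p_z) ≈ 14.66°, λ = atan2(p_y, p_x) ≈ -60.12°.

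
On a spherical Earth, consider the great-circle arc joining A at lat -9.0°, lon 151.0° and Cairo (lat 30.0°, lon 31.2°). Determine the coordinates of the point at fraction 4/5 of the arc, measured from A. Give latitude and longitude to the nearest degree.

≈ lat 30°, lon 59°

Convert each endpoint to a unit vector on the sphere (x = cos φ cos λ, y = cos φ sin λ, z = sin φ).
The central angle between the endpoints is δ = arccos(p₁·p₂) ≈ 2.098 rad (120.2°).
Interpolate at f = 4/5 with slerp weights a = sin((1−f)δ)/sin δ ≈ 0.472, b = sin(fδ)/sin δ ≈ 1.151.
p = a·p₁ + b·p₂ ≈ (0.445, 0.742, 0.502); φ = arcsin(p_z) ≈ 30.10°, λ = atan2(p_y, p_x) ≈ 59.05°.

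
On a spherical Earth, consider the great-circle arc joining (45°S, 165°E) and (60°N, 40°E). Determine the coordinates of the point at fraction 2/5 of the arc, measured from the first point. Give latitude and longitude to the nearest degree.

Write both endpoints as unit vectors p₁, p₂ with components (cos φ cos λ, cos φ sin λ, sin φ).
The central angle between the endpoints is δ = arccos(p₁·p₂) ≈ 2.524 rad (144.6°).
Interpolate at f = 2/5 with slerp weights a = sin((1−f)δ)/sin δ ≈ 1.724, b = sin(fδ)/sin δ ≈ 1.462.
p = a·p₁ + b·p₂ ≈ (-0.617, 0.785, 0.047); φ = arcsin(p_z) ≈ 2.69°, λ = atan2(p_y, p_x) ≈ 128.18°.

≈ (3°N, 128°E)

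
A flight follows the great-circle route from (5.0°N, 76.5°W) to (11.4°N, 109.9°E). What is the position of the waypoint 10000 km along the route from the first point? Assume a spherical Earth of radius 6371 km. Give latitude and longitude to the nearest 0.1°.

≈ (68.3°N, 179.0°W)

The haversine formula gives a central angle δ ≈ 2.835 rad (162.4°) between the endpoints. The total great-circle distance is δ·R ≈ 2.835 × 6371 ≈ 18059 km, so the target fraction is f = 10000/18059 ≈ 0.554.
Interpolate at f ≈ 0.554 with slerp weights a = sin((1−f)δ)/sin δ ≈ 3.155, b = sin(fδ)/sin δ ≈ 3.308.
p = a·p₁ + b·p₂ ≈ (-0.370, -0.007, 0.929); φ = arcsin(p_z) ≈ 68.27°, λ = atan2(p_y, p_x) ≈ -178.99°.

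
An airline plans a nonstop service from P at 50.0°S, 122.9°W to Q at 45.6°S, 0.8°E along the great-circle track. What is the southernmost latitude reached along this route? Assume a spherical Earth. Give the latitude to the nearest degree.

The great circle lies in the plane with unit normal n̂ = (p₁ × p₂)/|p₁ × p₂|.
Here n̂_z ≈ +0.392; the vertex latitude is φ_max = arccos|n̂_z| ≈ 66.9°.
Check via Clairaut: cos φ_max = |cos φ₁| · sin C = cos(50.0°)·sin(142.4°) ≈ 0.392, again giving ≈ 66.9°.

≈ 67°S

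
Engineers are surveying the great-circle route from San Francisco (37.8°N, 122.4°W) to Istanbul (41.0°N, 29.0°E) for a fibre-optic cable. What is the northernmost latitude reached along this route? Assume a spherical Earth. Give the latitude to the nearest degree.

The great circle lies in the plane with unit normal n̂ = (p₁ × p₂)/|p₁ × p₂|.
Here n̂_z ≈ +0.288; the vertex latitude is φ_max = arccos|n̂_z| ≈ 73.3°.

≈ 73°N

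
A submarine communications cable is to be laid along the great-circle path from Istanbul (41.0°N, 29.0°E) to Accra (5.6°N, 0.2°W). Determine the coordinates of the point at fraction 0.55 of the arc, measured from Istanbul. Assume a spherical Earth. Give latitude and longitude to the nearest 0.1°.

≈ 22.2°N, 11.0°E

Write both endpoints as unit vectors p₁, p₂ with components (cos φ cos λ, cos φ sin λ, sin φ).
The central angle between the endpoints is δ = arccos(p₁·p₂) ≈ 0.767 rad (44.0°).
Interpolate at f = 0.55 with slerp weights a = sin((1−f)δ)/sin δ ≈ 0.488, b = sin(fδ)/sin δ ≈ 0.590.
p = a·p₁ + b·p₂ ≈ (0.909, 0.176, 0.377); φ = arcsin(p_z) ≈ 22.18°, λ = atan2(p_y, p_x) ≈ 10.98°.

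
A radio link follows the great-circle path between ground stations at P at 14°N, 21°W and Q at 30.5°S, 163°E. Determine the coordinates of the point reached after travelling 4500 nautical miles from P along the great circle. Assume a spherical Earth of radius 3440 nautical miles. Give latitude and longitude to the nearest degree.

≈ 59°S, 44°W

Write both endpoints as unit vectors p₁, p₂ with components (cos φ cos λ, cos φ sin λ, sin φ).
The central angle between the endpoints is δ = arccos(p₁·p₂) ≈ 2.847 rad (163.1°). The total great-circle distance is δ·R ≈ 2.847 × 3440 ≈ 9792 nmi, so the target fraction is f = 4500/9792 ≈ 0.460.
Interpolate at f ≈ 0.460 with slerp weights a = sin((1−f)δ)/sin δ ≈ 3.437, b = sin(fδ)/sin δ ≈ 3.321.
p = a·p₁ + b·p₂ ≈ (0.377, -0.359, -0.854); φ = arcsin(p_z) ≈ -58.65°, λ = atan2(p_y, p_x) ≈ -43.56°.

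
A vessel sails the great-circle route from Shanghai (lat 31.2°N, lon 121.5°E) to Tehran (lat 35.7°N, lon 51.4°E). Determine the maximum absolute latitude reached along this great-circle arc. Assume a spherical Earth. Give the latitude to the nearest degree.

The great circle lies in the plane with unit normal n̂ = (p₁ × p₂)/|p₁ × p₂|.
Here n̂_z ≈ -0.775; the vertex latitude is φ_max = arccos|n̂_z| ≈ 39.2°.
Check via Clairaut: cos φ_max = |cos φ₁| · sin C = cos(31.2°)·sin(65.0°) ≈ 0.775, again giving ≈ 39.2°.

≈ 39°N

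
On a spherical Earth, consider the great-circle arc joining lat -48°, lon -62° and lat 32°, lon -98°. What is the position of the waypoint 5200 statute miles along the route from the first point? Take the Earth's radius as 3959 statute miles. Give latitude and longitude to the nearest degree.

Convert each endpoint to a unit vector on the sphere (x = cos φ cos λ, y = cos φ sin λ, z = sin φ).
The central angle between the endpoints is δ = arccos(p₁·p₂) ≈ 1.505 rad (86.3°). The total great-circle distance is δ·R ≈ 1.505 × 3959 ≈ 5960 mi, so the target fraction is f = 5200/5960 ≈ 0.872.
Interpolate at f ≈ 0.872 with slerp weights a = sin((1−f)δ)/sin δ ≈ 0.191, b = sin(fδ)/sin δ ≈ 0.969.
p = a·p₁ + b·p₂ ≈ (-0.054, -0.927, 0.371); φ = arcsin(p_z) ≈ 21.80°, λ = atan2(p_y, p_x) ≈ -93.35°.

≈ lat 22°, lon -93°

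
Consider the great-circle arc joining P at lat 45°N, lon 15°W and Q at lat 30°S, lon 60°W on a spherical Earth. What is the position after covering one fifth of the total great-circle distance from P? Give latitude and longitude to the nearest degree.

Write both endpoints as unit vectors p₁, p₂ with components (cos φ cos λ, cos φ sin λ, sin φ).
The central angle between the endpoints is δ = arccos(p₁·p₂) ≈ 1.491 rad (85.4°).
Interpolate at f = 1/5 with slerp weights a = sin((1−f)δ)/sin δ ≈ 0.932, b = sin(fδ)/sin δ ≈ 0.295.
p = a·p₁ + b·p₂ ≈ (0.765, -0.392, 0.512); φ = arcsin(p_z) ≈ 30.79°, λ = atan2(p_y, p_x) ≈ -27.13°.

≈ lat 31°N, lon 27°W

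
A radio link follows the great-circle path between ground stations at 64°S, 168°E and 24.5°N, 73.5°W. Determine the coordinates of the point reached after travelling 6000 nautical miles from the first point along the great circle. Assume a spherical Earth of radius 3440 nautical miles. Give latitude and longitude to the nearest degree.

≈ 3°N, 85°W

Convert each endpoint to a unit vector on the sphere (x = cos φ cos λ, y = cos φ sin λ, z = sin φ).
The central angle between the endpoints is δ = arccos(p₁·p₂) ≈ 2.169 rad (124.3°). The total great-circle distance is δ·R ≈ 2.169 × 3440 ≈ 7461 nmi, so the target fraction is f = 6000/7461 ≈ 0.804.
Interpolate at f ≈ 0.804 with slerp weights a = sin((1−f)δ)/sin δ ≈ 0.499, b = sin(fδ)/sin δ ≈ 1.192.
p = a·p₁ + b·p₂ ≈ (0.094, -0.994, 0.046); φ = arcsin(p_z) ≈ 2.64°, λ = atan2(p_y, p_x) ≈ -84.59°.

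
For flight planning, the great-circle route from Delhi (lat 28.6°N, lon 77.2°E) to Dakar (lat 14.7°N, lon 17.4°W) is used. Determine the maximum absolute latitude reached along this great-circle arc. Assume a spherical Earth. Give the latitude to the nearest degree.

The great circle lies in the plane with unit normal n̂ = (p₁ × p₂)/|p₁ × p₂|.
Here n̂_z ≈ -0.848; the vertex latitude is φ_max = arccos|n̂_z| ≈ 32.0°.

≈ 32°N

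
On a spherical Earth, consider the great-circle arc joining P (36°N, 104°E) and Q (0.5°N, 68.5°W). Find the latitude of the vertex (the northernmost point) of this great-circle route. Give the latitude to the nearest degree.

The great circle lies in the plane with unit normal n̂ = (p₁ × p₂)/|p₁ × p₂|.
Here n̂_z ≈ -0.175; the vertex latitude is φ_max = arccos|n̂_z| ≈ 79.9°.
Check via Clairaut: cos φ_max = |cos φ₁| · sin C = cos(36.0°)·sin(12.5°) ≈ 0.175, again giving ≈ 79.9°.

≈ 80°N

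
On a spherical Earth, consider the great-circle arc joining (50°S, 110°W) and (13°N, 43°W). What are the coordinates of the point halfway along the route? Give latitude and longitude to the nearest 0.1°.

≈ (21.7°S, 68.8°W)

Write both endpoints as unit vectors p₁, p₂ with components (cos φ cos λ, cos φ sin λ, sin φ).
The central angle between the endpoints is δ = arccos(p₁·p₂) ≈ 1.498 rad (85.8°).
Interpolate at f = 1/2 with slerp weights a = sin((1−f)δ)/sin δ ≈ 0.683, b = sin(fδ)/sin δ ≈ 0.683.
p = a·p₁ + b·p₂ ≈ (0.336, -0.866, -0.369); φ = arcsin(p_z) ≈ -21.68°, λ = atan2(p_y, p_x) ≈ -68.77°.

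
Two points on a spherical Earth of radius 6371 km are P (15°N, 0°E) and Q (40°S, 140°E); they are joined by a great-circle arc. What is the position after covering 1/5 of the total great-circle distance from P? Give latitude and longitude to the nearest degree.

≈ (4°S, 20°E)

Write both endpoints as unit vectors p₁, p₂ with components (cos φ cos λ, cos φ sin λ, sin φ).
The central angle between the endpoints is δ = arccos(p₁·p₂) ≈ 2.394 rad (137.2°).
Interpolate at f = 1/5 with slerp weights a = sin((1−f)δ)/sin δ ≈ 1.384, b = sin(fδ)/sin δ ≈ 0.677.
p = a·p₁ + b·p₂ ≈ (0.940, 0.334, -0.077); φ = arcsin(p_z) ≈ -4.43°, λ = atan2(p_y, p_x) ≈ 19.55°.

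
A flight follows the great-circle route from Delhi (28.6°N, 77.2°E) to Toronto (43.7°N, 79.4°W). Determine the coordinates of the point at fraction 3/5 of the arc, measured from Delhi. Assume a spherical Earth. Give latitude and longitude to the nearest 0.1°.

The haversine formula gives a central angle δ ≈ 1.825 rad (104.6°) between the endpoints.
Interpolate at f = 3/5 with slerp weights a = sin((1−f)δ)/sin δ ≈ 0.689, b = sin(fδ)/sin δ ≈ 0.919.
p = a·p₁ + b·p₂ ≈ (0.256, -0.063, 0.965); φ = arcsin(p_z) ≈ 74.70°, λ = atan2(p_y, p_x) ≈ -13.76°.

≈ (74.7°N, 13.8°W)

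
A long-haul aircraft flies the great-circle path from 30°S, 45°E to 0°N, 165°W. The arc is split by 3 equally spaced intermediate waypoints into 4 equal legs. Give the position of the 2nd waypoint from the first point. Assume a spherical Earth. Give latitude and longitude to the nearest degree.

From cos δ = sin φ₁ sin φ₂ + cos φ₁ cos φ₂ cos Δλ, the central angle is δ ≈ 2.419 rad (138.6°).
Interpolate at f = 2/4 with slerp weights a = sin((1−f)δ)/sin δ ≈ 1.414, b = sin(fδ)/sin δ ≈ 1.414.
p = a·p₁ + b·p₂ ≈ (-0.500, 0.500, -0.707); φ = arcsin(p_z) ≈ -45.00°, λ = atan2(p_y, p_x) ≈ 135.00°.

≈ 45°S, 135°E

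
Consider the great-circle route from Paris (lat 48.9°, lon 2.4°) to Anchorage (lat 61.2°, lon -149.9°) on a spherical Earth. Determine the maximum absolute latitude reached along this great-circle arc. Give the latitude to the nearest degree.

The great circle lies in the plane with unit normal n̂ = (p₁ × p₂)/|p₁ × p₂|.
Here n̂_z ≈ -0.159; the vertex latitude is φ_max = arccos|n̂_z| ≈ 80.8°.
Check via Clairaut: cos φ_max = |cos φ₁| · sin C = cos(48.9°)·sin(14.0°) ≈ 0.159, again giving ≈ 80.8°.

≈ 81°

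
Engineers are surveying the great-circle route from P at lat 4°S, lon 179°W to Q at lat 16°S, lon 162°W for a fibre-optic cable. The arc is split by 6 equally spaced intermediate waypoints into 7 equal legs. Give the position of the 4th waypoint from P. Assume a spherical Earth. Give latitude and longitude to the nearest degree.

Convert each endpoint to a unit vector on the sphere (x = cos φ cos λ, y = cos φ sin λ, z = sin φ).
The central angle between the endpoints is δ = arccos(p₁·p₂) ≈ 0.359 rad (20.6°).
Interpolate at f = 4/7 with slerp weights a = sin((1−f)δ)/sin δ ≈ 0.436, b = sin(fδ)/sin δ ≈ 0.580.
p = a·p₁ + b·p₂ ≈ (-0.965, -0.180, -0.190); φ = arcsin(p_z) ≈ -10.97°, λ = atan2(p_y, p_x) ≈ -169.45°.

≈ lat 11°S, lon 169°W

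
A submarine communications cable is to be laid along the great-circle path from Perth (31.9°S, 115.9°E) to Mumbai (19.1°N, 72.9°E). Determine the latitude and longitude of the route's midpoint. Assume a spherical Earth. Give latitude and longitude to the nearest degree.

≈ 7°S, 93°E

Write both endpoints as unit vectors p₁, p₂ with components (cos φ cos λ, cos φ sin λ, sin φ).
The central angle between the endpoints is δ = arccos(p₁·p₂) ≈ 1.144 rad (65.6°).
Interpolate at f = 1/2 with slerp weights a = sin((1−f)δ)/sin δ ≈ 0.595, b = sin(fδ)/sin δ ≈ 0.595.
p = a·p₁ + b·p₂ ≈ (-0.055, 0.991, -0.120); φ = arcsin(p_z) ≈ -6.87°, λ = atan2(p_y, p_x) ≈ 93.19°.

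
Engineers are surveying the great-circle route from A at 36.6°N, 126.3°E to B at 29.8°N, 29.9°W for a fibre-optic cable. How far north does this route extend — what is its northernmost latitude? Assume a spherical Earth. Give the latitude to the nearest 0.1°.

The great circle lies in the plane with unit normal n̂ = (p₁ × p₂)/|p₁ × p₂|.
Here n̂_z ≈ -0.299; the vertex latitude is φ_max = arccos|n̂_z| ≈ 72.6°.
Check via Clairaut: cos φ_max = |cos φ₁| · sin C = cos(36.6°)·sin(21.9°) ≈ 0.299, again giving ≈ 72.6°.

≈ 72.6°N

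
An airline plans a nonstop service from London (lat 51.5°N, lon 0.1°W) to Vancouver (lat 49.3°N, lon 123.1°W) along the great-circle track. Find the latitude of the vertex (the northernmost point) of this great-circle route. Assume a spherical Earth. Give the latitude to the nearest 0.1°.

≈ 68.5°N

The great circle lies in the plane with unit normal n̂ = (p₁ × p₂)/|p₁ × p₂|.
Here n̂_z ≈ -0.367; the vertex latitude is φ_max = arccos|n̂_z| ≈ 68.5°.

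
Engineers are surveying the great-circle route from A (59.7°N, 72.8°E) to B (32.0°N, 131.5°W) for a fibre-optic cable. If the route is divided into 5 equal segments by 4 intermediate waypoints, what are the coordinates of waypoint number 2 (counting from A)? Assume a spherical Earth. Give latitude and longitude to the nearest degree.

≈ (78°N, 175°E)

The haversine formula gives a central angle δ ≈ 1.503 rad (86.1°) between the endpoints.
Interpolate at f = 2/5 with slerp weights a = sin((1−f)δ)/sin δ ≈ 0.786, b = sin(fδ)/sin δ ≈ 0.567.
p = a·p₁ + b·p₂ ≈ (-0.201, 0.019, 0.979); φ = arcsin(p_z) ≈ 78.34°, λ = atan2(p_y, p_x) ≈ 174.65°.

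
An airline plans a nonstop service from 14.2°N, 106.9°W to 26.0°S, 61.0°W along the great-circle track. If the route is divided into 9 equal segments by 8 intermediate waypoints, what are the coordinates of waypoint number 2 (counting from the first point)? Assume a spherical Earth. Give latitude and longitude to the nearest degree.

≈ 5°N, 97°W

Convert each endpoint to a unit vector on the sphere (x = cos φ cos λ, y = cos φ sin λ, z = sin φ).
The central angle between the endpoints is δ = arccos(p₁·p₂) ≈ 1.049 rad (60.1°).
Interpolate at f = 2/9 with slerp weights a = sin((1−f)δ)/sin δ ≈ 0.840, b = sin(fδ)/sin δ ≈ 0.266.
p = a·p₁ + b·p₂ ≈ (-0.121, -0.989, 0.089); φ = arcsin(p_z) ≈ 5.12°, λ = atan2(p_y, p_x) ≈ -96.96°.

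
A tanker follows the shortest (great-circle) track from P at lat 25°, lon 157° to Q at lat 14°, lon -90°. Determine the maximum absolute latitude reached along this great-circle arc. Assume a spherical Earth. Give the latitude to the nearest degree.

≈ 33°

The great circle lies in the plane with unit normal n̂ = (p₁ × p₂)/|p₁ × p₂|.
Here n̂_z ≈ +0.834; the vertex latitude is φ_max = arccos|n̂_z| ≈ 33.5°.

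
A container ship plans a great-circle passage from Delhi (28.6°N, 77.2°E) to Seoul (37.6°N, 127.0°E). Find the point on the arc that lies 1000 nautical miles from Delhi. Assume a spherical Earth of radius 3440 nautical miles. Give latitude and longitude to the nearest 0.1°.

Convert each endpoint to a unit vector on the sphere (x = cos φ cos λ, y = cos φ sin λ, z = sin φ).
The central angle between the endpoints is δ = arccos(p₁·p₂) ≈ 0.736 rad (42.2°). The total great-circle distance is δ·R ≈ 0.736 × 3440 ≈ 2532 nmi, so the target fraction is f = 1000/2532 ≈ 0.395.
Interpolate at f ≈ 0.395 with slerp weights a = sin((1−f)δ)/sin δ ≈ 0.642, b = sin(fδ)/sin δ ≈ 0.427.
p = a·p₁ + b·p₂ ≈ (-0.079, 0.820, 0.568); φ = arcsin(p_z) ≈ 34.59°, λ = atan2(p_y, p_x) ≈ 95.49°.

≈ (34.6°N, 95.5°E)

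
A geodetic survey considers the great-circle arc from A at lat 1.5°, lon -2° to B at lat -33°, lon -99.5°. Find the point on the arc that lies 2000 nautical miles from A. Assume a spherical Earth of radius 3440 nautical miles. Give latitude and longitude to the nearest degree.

Convert each endpoint to a unit vector on the sphere (x = cos φ cos λ, y = cos φ sin λ, z = sin φ).
The central angle between the endpoints is δ = arccos(p₁·p₂) ≈ 1.695 rad (97.1°). The total great-circle distance is δ·R ≈ 1.695 × 3440 ≈ 5830 nmi, so the target fraction is f = 2000/5830 ≈ 0.343.
Interpolate at f ≈ 0.343 with slerp weights a = sin((1−f)δ)/sin δ ≈ 0.904, b = sin(fδ)/sin δ ≈ 0.553.
p = a·p₁ + b·p₂ ≈ (0.827, -0.489, -0.278); φ = arcsin(p_z) ≈ -16.13°, λ = atan2(p_y, p_x) ≈ -30.62°.

≈ lat -16°, lon -31°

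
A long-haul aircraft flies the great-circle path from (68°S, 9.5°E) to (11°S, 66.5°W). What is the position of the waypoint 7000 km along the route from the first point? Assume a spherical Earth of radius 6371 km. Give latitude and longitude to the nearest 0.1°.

The haversine formula gives a central angle δ ≈ 1.302 rad (74.6°) between the endpoints. The total great-circle distance is δ·R ≈ 1.302 × 6371 ≈ 8293 km, so the target fraction is f = 7000/8293 ≈ 0.844.
Interpolate at f ≈ 0.844 with slerp weights a = sin((1−f)δ)/sin δ ≈ 0.209, b = sin(fδ)/sin δ ≈ 0.924.
p = a·p₁ + b·p₂ ≈ (0.439, -0.819, -0.370); φ = arcsin(p_z) ≈ -21.72°, λ = atan2(p_y, p_x) ≈ -61.81°.

≈ (21.7°S, 61.8°W)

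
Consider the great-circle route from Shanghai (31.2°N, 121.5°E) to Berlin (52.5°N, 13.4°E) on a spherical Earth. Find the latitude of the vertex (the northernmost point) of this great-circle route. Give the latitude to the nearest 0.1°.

The great circle lies in the plane with unit normal n̂ = (p₁ × p₂)/|p₁ × p₂|.
Here n̂_z ≈ -0.511; the vertex latitude is φ_max = arccos|n̂_z| ≈ 59.3°.
Check via Clairaut: cos φ_max = |cos φ₁| · sin C = cos(31.2°)·sin(36.7°) ≈ 0.511, again giving ≈ 59.3°.

≈ 59.3°N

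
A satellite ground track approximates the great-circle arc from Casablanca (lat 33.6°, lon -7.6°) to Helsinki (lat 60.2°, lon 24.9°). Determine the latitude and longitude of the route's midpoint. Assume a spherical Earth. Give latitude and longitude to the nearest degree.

Convert each endpoint to a unit vector on the sphere (x = cos φ cos λ, y = cos φ sin λ, z = sin φ).
The central angle between the endpoints is δ = arccos(p₁·p₂) ≈ 0.593 rad (34.0°).
Interpolate at f = 1/2 with slerp weights a = sin((1−f)δ)/sin δ ≈ 0.523, b = sin(fδ)/sin δ ≈ 0.523.
p = a·p₁ + b·p₂ ≈ (0.667, 0.052, 0.743); φ = arcsin(p_z) ≈ 47.99°, λ = atan2(p_y, p_x) ≈ 4.44°.

≈ lat 48°, lon 4°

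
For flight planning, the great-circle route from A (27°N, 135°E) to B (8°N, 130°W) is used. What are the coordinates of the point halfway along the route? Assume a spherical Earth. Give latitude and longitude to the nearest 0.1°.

≈ (25.0°N, 174.2°W)

From cos δ = sin φ₁ sin φ₂ + cos φ₁ cos φ₂ cos Δλ, the central angle is δ ≈ 1.585 rad (90.8°).
Interpolate at f = 1/2 with slerp weights a = sin((1−f)δ)/sin δ ≈ 0.712, b = sin(fδ)/sin δ ≈ 0.712.
p = a·p₁ + b·p₂ ≈ (-0.902, -0.092, 0.422); φ = arcsin(p_z) ≈ 24.98°, λ = atan2(p_y, p_x) ≈ -174.20°.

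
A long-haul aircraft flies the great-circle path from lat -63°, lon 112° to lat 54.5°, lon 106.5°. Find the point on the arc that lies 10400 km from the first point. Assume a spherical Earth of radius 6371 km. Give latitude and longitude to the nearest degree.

≈ lat 30°, lon 108°

Convert each endpoint to a unit vector on the sphere (x = cos φ cos λ, y = cos φ sin λ, z = sin φ).
The central angle between the endpoints is δ = arccos(p₁·p₂) ≈ 2.052 rad (117.6°). The total great-circle distance is δ·R ≈ 2.052 × 6371 ≈ 13074 km, so the target fraction is f = 10400/13074 ≈ 0.795.
Interpolate at f ≈ 0.795 with slerp weights a = sin((1−f)δ)/sin δ ≈ 0.460, b = sin(fδ)/sin δ ≈ 1.126.
p = a·p₁ + b·p₂ ≈ (-0.264, 0.820, 0.507); φ = arcsin(p_z) ≈ 30.47°, λ = atan2(p_y, p_x) ≈ 107.83°.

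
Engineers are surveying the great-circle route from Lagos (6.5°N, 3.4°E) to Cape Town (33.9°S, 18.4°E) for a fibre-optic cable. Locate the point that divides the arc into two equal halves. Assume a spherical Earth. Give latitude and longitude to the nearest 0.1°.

≈ 13.8°S, 10.2°E

The haversine formula gives a central angle δ ≈ 0.747 rad (42.8°) between the endpoints.
Interpolate at f = 1/2 with slerp weights a = sin((1−f)δ)/sin δ ≈ 0.537, b = sin(fδ)/sin δ ≈ 0.537.
p = a·p₁ + b·p₂ ≈ (0.956, 0.172, -0.239); φ = arcsin(p_z) ≈ -13.81°, λ = atan2(p_y, p_x) ≈ 10.22°.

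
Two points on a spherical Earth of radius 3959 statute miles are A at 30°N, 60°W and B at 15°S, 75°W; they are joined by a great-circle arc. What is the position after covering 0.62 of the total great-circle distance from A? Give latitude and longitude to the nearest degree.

From cos δ = sin φ₁ sin φ₂ + cos φ₁ cos φ₂ cos Δλ, the central angle is δ ≈ 0.825 rad (47.3°).
Interpolate at f = 0.62 with slerp weights a = sin((1−f)δ)/sin δ ≈ 0.420, b = sin(fδ)/sin δ ≈ 0.666.
p = a·p₁ + b·p₂ ≈ (0.348, -0.937, 0.037); φ = arcsin(p_z) ≈ 2.15°, λ = atan2(p_y, p_x) ≈ -69.60°.

≈ 2°N, 70°W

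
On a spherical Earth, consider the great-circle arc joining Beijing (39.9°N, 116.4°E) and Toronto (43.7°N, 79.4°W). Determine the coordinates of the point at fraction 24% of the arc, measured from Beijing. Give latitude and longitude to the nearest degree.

From cos δ = sin φ₁ sin φ₂ + cos φ₁ cos φ₂ cos Δλ, the central angle is δ ≈ 1.661 rad (95.2°).
Interpolate at f = 0.24 with slerp weights a = sin((1−f)δ)/sin δ ≈ 0.957, b = sin(fδ)/sin δ ≈ 0.390.
p = a·p₁ + b·p₂ ≈ (-0.275, 0.380, 0.883); φ = arcsin(p_z) ≈ 62.02°, λ = atan2(p_y, p_x) ≈ 125.81°.

≈ 62°N, 126°E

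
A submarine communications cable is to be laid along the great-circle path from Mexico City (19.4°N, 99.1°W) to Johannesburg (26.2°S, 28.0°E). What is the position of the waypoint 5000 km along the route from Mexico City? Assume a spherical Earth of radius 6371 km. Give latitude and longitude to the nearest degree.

≈ (1°N, 57°W)

Convert each endpoint to a unit vector on the sphere (x = cos φ cos λ, y = cos φ sin λ, z = sin φ).
The central angle between the endpoints is δ = arccos(p₁·p₂) ≈ 2.288 rad (131.1°). The total great-circle distance is δ·R ≈ 2.288 × 6371 ≈ 14576 km, so the target fraction is f = 5000/14576 ≈ 0.343.
Interpolate at f ≈ 0.343 with slerp weights a = sin((1−f)δ)/sin δ ≈ 1.324, b = sin(fδ)/sin δ ≈ 0.938.
p = a·p₁ + b·p₂ ≈ (0.545, -0.838, 0.026); φ = arcsin(p_z) ≈ 1.47°, λ = atan2(p_y, p_x) ≈ -56.94°.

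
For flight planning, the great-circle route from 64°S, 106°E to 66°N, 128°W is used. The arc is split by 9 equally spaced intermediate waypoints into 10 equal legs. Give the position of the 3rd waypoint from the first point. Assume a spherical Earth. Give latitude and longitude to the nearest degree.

≈ 27°S, 152°E

Convert each endpoint to a unit vector on the sphere (x = cos φ cos λ, y = cos φ sin λ, z = sin φ).
The central angle between the endpoints is δ = arccos(p₁·p₂) ≈ 2.754 rad (157.8°).
Interpolate at f = 3/10 with slerp weights a = sin((1−f)δ)/sin δ ≈ 2.480, b = sin(fδ)/sin δ ≈ 1.947.
p = a·p₁ + b·p₂ ≈ (-0.787, 0.421, -0.451); φ = arcsin(p_z) ≈ -26.79°, λ = atan2(p_y, p_x) ≈ 151.85°.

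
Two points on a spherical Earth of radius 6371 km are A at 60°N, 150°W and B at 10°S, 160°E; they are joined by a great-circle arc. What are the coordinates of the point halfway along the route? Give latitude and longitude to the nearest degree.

≈ 27°N, 176°E

Convert each endpoint to a unit vector on the sphere (x = cos φ cos λ, y = cos φ sin λ, z = sin φ).
The central angle between the endpoints is δ = arccos(p₁·p₂) ≈ 1.404 rad (80.4°).
Interpolate at f = 1/2 with slerp weights a = sin((1−f)δ)/sin δ ≈ 0.655, b = sin(fδ)/sin δ ≈ 0.655.
p = a·p₁ + b·p₂ ≈ (-0.890, 0.057, 0.453); φ = arcsin(p_z) ≈ 26.96°, λ = atan2(p_y, p_x) ≈ 176.34°.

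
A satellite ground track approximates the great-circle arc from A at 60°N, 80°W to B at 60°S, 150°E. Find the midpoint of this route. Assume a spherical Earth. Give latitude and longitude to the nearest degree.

≈ 0°N, 145°W

From cos δ = sin φ₁ sin φ₂ + cos φ₁ cos φ₂ cos Δλ, the central angle is δ ≈ 2.716 rad (155.6°).
Interpolate at f = 1/2 with slerp weights a = sin((1−f)δ)/sin δ ≈ 2.366, b = sin(fδ)/sin δ ≈ 2.366.
p = a·p₁ + b·p₂ ≈ (-0.819, -0.574, 0.000); φ = arcsin(p_z) ≈ 0.00°, λ = atan2(p_y, p_x) ≈ -145.00°.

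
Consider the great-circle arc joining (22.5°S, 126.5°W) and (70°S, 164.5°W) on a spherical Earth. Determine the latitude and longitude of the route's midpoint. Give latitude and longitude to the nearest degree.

Write both endpoints as unit vectors p₁, p₂ with components (cos φ cos λ, cos φ sin λ, sin φ).
The central angle between the endpoints is δ = arccos(p₁·p₂) ≈ 0.916 rad (52.5°).
Interpolate at f = 1/2 with slerp weights a = sin((1−f)δ)/sin δ ≈ 0.558, b = sin(fδ)/sin δ ≈ 0.558.
p = a·p₁ + b·p₂ ≈ (-0.490, -0.465, -0.737); φ = arcsin(p_z) ≈ -47.50°, λ = atan2(p_y, p_x) ≈ -136.51°.

≈ (47°S, 137°W)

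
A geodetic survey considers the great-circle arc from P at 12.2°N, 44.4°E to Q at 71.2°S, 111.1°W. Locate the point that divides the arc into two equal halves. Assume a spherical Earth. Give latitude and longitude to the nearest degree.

≈ 47°S, 33°E

Write both endpoints as unit vectors p₁, p₂ with components (cos φ cos λ, cos φ sin λ, sin φ).
The central angle between the endpoints is δ = arccos(p₁·p₂) ≈ 2.079 rad (119.1°).
Interpolate at f = 1/2 with slerp weights a = sin((1−f)δ)/sin δ ≈ 0.987, b = sin(fδ)/sin δ ≈ 0.987.
p = a·p₁ + b·p₂ ≈ (0.575, 0.378, -0.726); φ = arcsin(p_z) ≈ -46.53°, λ = atan2(p_y, p_x) ≈ 33.35°.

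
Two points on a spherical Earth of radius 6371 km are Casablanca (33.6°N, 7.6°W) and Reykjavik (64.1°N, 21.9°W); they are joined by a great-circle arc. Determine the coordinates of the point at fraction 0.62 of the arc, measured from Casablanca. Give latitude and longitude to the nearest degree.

≈ (53°N, 14°W)

Convert each endpoint to a unit vector on the sphere (x = cos φ cos λ, y = cos φ sin λ, z = sin φ).
The central angle between the endpoints is δ = arccos(p₁·p₂) ≈ 0.554 rad (31.7°).
Interpolate at f = 0.62 with slerp weights a = sin((1−f)δ)/sin δ ≈ 0.397, b = sin(fδ)/sin δ ≈ 0.640.
p = a·p₁ + b·p₂ ≈ (0.587, -0.148, 0.796); φ = arcsin(p_z) ≈ 52.72°, λ = atan2(p_y, p_x) ≈ -14.15°.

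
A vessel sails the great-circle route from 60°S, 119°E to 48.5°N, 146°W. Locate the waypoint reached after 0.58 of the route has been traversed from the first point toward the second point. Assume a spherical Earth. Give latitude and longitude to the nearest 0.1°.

Convert each endpoint to a unit vector on the sphere (x = cos φ cos λ, y = cos φ sin λ, z = sin φ).
The central angle between the endpoints is δ = arccos(p₁·p₂) ≈ 2.315 rad (132.6°).
Interpolate at f = 0.58 with slerp weights a = sin((1−f)δ)/sin δ ≈ 1.123, b = sin(fδ)/sin δ ≈ 1.324.
p = a·p₁ + b·p₂ ≈ (-1.000, 0.001, 0.019); φ = arcsin(p_z) ≈ 1.09°, λ = atan2(p_y, p_x) ≈ 179.97°.

≈ 1.1°N, 180.0°E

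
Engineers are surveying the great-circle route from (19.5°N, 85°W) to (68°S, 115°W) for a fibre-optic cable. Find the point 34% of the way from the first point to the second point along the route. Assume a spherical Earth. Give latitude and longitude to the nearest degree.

Write both endpoints as unit vectors p₁, p₂ with components (cos φ cos λ, cos φ sin λ, sin φ).
The central angle between the endpoints is δ = arccos(p₁·p₂) ≈ 1.574 rad (90.2°).
Interpolate at f = 0.34 with slerp weights a = sin((1−f)δ)/sin δ ≈ 0.862, b = sin(fδ)/sin δ ≈ 0.510.
p = a·p₁ + b·p₂ ≈ (-0.010, -0.983, -0.185); φ = arcsin(p_z) ≈ -10.68°, λ = atan2(p_y, p_x) ≈ -90.58°.

≈ (11°S, 91°W)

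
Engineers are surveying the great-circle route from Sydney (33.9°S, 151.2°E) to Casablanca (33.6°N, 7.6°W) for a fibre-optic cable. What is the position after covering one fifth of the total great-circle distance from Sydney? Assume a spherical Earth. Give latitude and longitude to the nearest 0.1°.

≈ (25.6°S, 114.8°E)

Write both endpoints as unit vectors p₁, p₂ with components (cos φ cos λ, cos φ sin λ, sin φ).
The central angle between the endpoints is δ = arccos(p₁·p₂) ≈ 2.834 rad (162.4°).
Interpolate at f = 1/5 with slerp weights a = sin((1−f)δ)/sin δ ≈ 2.537, b = sin(fδ)/sin δ ≈ 1.776.
p = a·p₁ + b·p₂ ≈ (-0.379, 0.819, -0.432); φ = arcsin(p_z) ≈ -25.59°, λ = atan2(p_y, p_x) ≈ 114.82°.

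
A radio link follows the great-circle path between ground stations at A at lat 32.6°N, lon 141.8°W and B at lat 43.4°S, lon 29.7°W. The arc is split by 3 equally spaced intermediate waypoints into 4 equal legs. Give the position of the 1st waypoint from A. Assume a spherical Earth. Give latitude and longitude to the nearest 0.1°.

≈ lat 12.7°N, lon 114.8°W

Write both endpoints as unit vectors p₁, p₂ with components (cos φ cos λ, cos φ sin λ, sin φ).
The central angle between the endpoints is δ = arccos(p₁·p₂) ≈ 2.215 rad (126.9°).
Interpolate at f = 1/4 with slerp weights a = sin((1−f)δ)/sin δ ≈ 1.245, b = sin(fδ)/sin δ ≈ 0.658.
p = a·p₁ + b·p₂ ≈ (-0.410, -0.886, 0.219); φ = arcsin(p_z) ≈ 12.66°, λ = atan2(p_y, p_x) ≈ -114.82°.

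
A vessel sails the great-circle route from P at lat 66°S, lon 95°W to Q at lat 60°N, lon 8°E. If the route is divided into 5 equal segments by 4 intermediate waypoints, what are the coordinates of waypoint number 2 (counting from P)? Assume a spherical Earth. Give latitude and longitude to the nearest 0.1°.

≈ lat 18.4°S, lon 41.7°W

Convert each endpoint to a unit vector on the sphere (x = cos φ cos λ, y = cos φ sin λ, z = sin φ).
The central angle between the endpoints is δ = arccos(p₁·p₂) ≈ 2.562 rad (146.8°).
Interpolate at f = 2/5 with slerp weights a = sin((1−f)δ)/sin δ ≈ 1.826, b = sin(fδ)/sin δ ≈ 1.561.
p = a·p₁ + b·p₂ ≈ (0.708, -0.631, -0.316); φ = arcsin(p_z) ≈ -18.41°, λ = atan2(p_y, p_x) ≈ -41.70°.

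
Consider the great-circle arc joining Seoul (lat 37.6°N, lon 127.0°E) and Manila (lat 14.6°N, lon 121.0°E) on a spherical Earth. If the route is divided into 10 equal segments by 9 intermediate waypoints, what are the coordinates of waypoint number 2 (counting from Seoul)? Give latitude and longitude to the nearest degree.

Convert each endpoint to a unit vector on the sphere (x = cos φ cos λ, y = cos φ sin λ, z = sin φ).
The central angle between the endpoints is δ = arccos(p₁·p₂) ≈ 0.412 rad (23.6°).
Interpolate at f = 2/10 with slerp weights a = sin((1−f)δ)/sin δ ≈ 0.808, b = sin(fδ)/sin δ ≈ 0.206.
p = a·p₁ + b·p₂ ≈ (-0.488, 0.682, 0.545); φ = arcsin(p_z) ≈ 33.02°, λ = atan2(p_y, p_x) ≈ 125.58°.

≈ lat 33°N, lon 126°E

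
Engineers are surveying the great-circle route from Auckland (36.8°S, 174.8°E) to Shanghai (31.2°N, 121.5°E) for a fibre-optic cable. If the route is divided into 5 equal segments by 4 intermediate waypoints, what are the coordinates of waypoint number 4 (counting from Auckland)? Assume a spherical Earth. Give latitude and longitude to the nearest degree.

≈ 18°N, 133°E

Convert each endpoint to a unit vector on the sphere (x = cos φ cos λ, y = cos φ sin λ, z = sin φ).
The central angle between the endpoints is δ = arccos(p₁·p₂) ≈ 1.472 rad (84.3°).
Interpolate at f = 4/5 with slerp weights a = sin((1−f)δ)/sin δ ≈ 0.292, b = sin(fδ)/sin δ ≈ 0.928.
p = a·p₁ + b·p₂ ≈ (-0.647, 0.698, 0.306); φ = arcsin(p_z) ≈ 17.83°, λ = atan2(p_y, p_x) ≈ 132.84°.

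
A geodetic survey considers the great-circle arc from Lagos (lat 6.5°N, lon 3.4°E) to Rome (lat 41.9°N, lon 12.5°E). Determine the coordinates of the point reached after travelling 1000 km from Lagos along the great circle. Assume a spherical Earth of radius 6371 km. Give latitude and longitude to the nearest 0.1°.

Convert each endpoint to a unit vector on the sphere (x = cos φ cos λ, y = cos φ sin λ, z = sin φ).
The central angle between the endpoints is δ = arccos(p₁·p₂) ≈ 0.634 rad (36.3°). The total great-circle distance is δ·R ≈ 0.634 × 6371 ≈ 4038 km, so the target fraction is f = 1000/4038 ≈ 0.248.
Interpolate at f ≈ 0.248 with slerp weights a = sin((1−f)δ)/sin δ ≈ 0.775, b = sin(fδ)/sin δ ≈ 0.264.
p = a·p₁ + b·p₂ ≈ (0.960, 0.088, 0.264); φ = arcsin(p_z) ≈ 15.31°, λ = atan2(p_y, p_x) ≈ 5.25°.

≈ lat 15.3°N, lon 5.2°E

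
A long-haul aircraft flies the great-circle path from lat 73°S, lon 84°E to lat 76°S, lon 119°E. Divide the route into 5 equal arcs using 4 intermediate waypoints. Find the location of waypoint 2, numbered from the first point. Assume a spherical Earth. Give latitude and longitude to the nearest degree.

≈ lat 75°S, lon 96°E

From cos δ = sin φ₁ sin φ₂ + cos φ₁ cos φ₂ cos Δλ, the central angle is δ ≈ 0.168 rad (9.7°).
Interpolate at f = 2/5 with slerp weights a = sin((1−f)δ)/sin δ ≈ 0.602, b = sin(fδ)/sin δ ≈ 0.402.
p = a·p₁ + b·p₂ ≈ (-0.029, 0.260, -0.965); φ = arcsin(p_z) ≈ -74.84°, λ = atan2(p_y, p_x) ≈ 96.30°.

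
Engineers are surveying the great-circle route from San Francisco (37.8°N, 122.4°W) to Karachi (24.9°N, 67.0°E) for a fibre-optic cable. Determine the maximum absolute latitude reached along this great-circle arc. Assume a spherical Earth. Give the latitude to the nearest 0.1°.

The great circle lies in the plane with unit normal n̂ = (p₁ × p₂)/|p₁ × p₂|.
Here n̂_z ≈ -0.131; the vertex latitude is φ_max = arccos|n̂_z| ≈ 82.5°.

≈ 82.5°N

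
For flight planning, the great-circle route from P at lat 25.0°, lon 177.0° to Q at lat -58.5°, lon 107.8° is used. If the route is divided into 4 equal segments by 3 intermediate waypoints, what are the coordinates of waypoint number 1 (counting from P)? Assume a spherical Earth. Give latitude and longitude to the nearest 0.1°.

≈ lat 2.7°, lon 164.7°

Convert each endpoint to a unit vector on the sphere (x = cos φ cos λ, y = cos φ sin λ, z = sin φ).
The central angle between the endpoints is δ = arccos(p₁·p₂) ≈ 1.764 rad (101.1°).
Interpolate at f = 1/4 with slerp weights a = sin((1−f)δ)/sin δ ≈ 0.988, b = sin(fδ)/sin δ ≈ 0.435.
p = a·p₁ + b·p₂ ≈ (-0.964, 0.263, 0.047); φ = arcsin(p_z) ≈ 2.67°, λ = atan2(p_y, p_x) ≈ 164.72°.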